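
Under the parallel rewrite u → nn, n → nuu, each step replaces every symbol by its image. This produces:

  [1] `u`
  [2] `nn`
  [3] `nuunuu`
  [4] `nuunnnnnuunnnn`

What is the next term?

nuunnnnnuunuunuunuunuunnnnnuunuunuunuu

Replace each of the 14 characters of nuunnnnnuunnnn in place — nuu nn nn nuu nuu nuu nuu nuu nn nn nuu nuu nuu nuu — and concatenate.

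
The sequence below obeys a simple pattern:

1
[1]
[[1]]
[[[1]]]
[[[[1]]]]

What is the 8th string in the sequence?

[[[[[[[1]]]]]]]

Each term wraps the previous one in [ on the left and ] on the right.
From [[[[1]]]], 3 further steps: [[[[1]]]] → [[[[[1]]]]] → [[[[[[1]]]]]] → (answer).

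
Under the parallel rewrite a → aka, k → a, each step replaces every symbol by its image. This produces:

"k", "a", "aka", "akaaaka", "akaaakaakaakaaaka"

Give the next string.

akaaakaakaakaaakaakaaakaakaaakaakaakaaaka

Replace each of the 17 characters of akaaakaakaakaaaka in place — aka a aka aka aka a aka aka a aka aka a aka aka aka a aka — and concatenate.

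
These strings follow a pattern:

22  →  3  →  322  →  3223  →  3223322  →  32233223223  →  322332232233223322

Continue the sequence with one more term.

32233223223322332232233223223

From term 3 onward, concatenate the last term with the second-to-last: 3·22 = 322, 322·3 = 3223, …
So term 8 is 322332232233223322·32233223223.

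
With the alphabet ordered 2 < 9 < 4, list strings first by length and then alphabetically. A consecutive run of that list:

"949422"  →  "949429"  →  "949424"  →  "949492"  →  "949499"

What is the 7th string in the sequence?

Advancing 2 positions from 949499 through 949499 → 949494 reaches term 7.

949442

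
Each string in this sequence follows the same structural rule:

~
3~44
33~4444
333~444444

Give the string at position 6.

Every step adds 3 to the front and 44 to the end of the previous string.
From 333~444444, 2 further steps: 333~444444 → 3333~44444444 → (answer).

33333~4444444444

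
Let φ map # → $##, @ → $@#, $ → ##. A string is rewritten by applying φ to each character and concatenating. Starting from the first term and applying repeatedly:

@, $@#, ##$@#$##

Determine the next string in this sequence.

Rewriting each symbol of ##$@#$##: #→$##, #→$##, $→##, @→$@#, #→$##, $→##, #→$##, #→$##, which concatenates to $## $## ## $@# $## ## $## $##.

$##$####$@#$####$##$##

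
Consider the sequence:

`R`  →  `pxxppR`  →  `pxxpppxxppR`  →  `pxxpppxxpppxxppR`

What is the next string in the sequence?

The strings grow by a fixed prefix pxxpp each time.
One more step from pxxpppxxpppxxppR gives the answer.

pxxpppxxpppxxpppxxppR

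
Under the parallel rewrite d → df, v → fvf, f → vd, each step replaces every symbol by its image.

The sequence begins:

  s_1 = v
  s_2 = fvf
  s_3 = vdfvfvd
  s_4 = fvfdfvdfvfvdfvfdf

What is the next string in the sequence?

vdfvfvddfvdfvfdfvdfvfvdfvfdfvdfvfvddfvd

φ(fvfdfvdfvfvdfvfdf) expands symbol-by-symbol to vd fvf vd df vd fvf df vd fvf vd fvf df vd fvf vd df vd; joining the 17 pieces gives the next term.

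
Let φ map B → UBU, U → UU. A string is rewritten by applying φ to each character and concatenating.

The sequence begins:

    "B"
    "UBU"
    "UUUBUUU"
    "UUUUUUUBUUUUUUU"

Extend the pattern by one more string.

Rewriting the 15 symbols of UUUUUUUBUUUUUUU one by one yields UU UU UU UU UU UU UU UBU UU UU UU UU UU UU UU; concatenated:

UUUUUUUUUUUUUUUBUUUUUUUUUUUUUUU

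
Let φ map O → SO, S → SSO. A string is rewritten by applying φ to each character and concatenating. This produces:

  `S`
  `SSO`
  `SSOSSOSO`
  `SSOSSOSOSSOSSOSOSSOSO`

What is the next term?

Applying the rule to each of the 21 symbols of SSOSSOSOSSOSSOSOSSOSO gives the pieces SSO SSO SO SSO SSO SO SSO SO SSO SSO SO SSO SSO SO SSO SO SSO SSO SO SSO SO, which concatenate to the answer.

SSOSSOSOSSOSSOSOSSOSOSSOSSOSOSSOSSOSOSSOSOSSOSSOSOSSOSO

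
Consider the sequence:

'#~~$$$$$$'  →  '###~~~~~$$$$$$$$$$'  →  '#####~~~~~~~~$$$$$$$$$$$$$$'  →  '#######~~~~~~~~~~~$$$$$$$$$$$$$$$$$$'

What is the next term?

The n-th term is 2n-1 #'s then 3n-1 ~'s then 4n+2 $'s (n = 1, 2, …).
At n = 5 the blocks have lengths 9, 14, 22.

#########~~~~~~~~~~~~~~$$$$$$$$$$$$$$$$$$$$$$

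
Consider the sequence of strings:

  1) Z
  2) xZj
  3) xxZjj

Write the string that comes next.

Each term wraps the previous one in x on the left and j on the right.
One more step from xxZjj gives the answer.

xxxZjjj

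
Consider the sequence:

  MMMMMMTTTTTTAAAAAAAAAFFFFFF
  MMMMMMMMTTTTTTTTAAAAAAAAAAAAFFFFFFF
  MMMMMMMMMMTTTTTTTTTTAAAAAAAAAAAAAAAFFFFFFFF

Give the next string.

Term n consists of 2n M's, followed by 2n T's, followed by 3n A's, followed by n+3 F's, where the shown terms are n = 3, 4, 5.
For the next term, n = 6, so the run lengths are 12, 12, 18, 9.

MMMMMMMMMMMMTTTTTTTTTTTTAAAAAAAAAAAAAAAAAAFFFFFFFFF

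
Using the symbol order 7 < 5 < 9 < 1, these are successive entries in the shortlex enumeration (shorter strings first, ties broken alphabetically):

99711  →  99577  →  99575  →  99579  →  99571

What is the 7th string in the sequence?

99555

Advancing 2 positions from 99571 through 99571 → 99557 reaches term 7.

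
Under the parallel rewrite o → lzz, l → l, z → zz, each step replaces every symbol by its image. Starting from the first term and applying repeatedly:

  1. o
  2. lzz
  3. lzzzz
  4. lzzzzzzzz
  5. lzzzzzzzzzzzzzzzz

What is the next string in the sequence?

lzzzzzzzzzzzzzzzzzzzzzzzzzzzzzzzz

φ(lzzzzzzzzzzzzzzzz) expands symbol-by-symbol to l zz zz zz zz zz zz zz zz zz zz zz zz zz zz zz zz; joining the 17 pieces gives the next term.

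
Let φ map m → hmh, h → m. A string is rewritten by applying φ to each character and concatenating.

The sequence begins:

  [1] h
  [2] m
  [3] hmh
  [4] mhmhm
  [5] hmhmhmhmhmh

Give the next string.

mhmhmhmhmhmhmhmhmhmhm

Rewriting each symbol of hmhmhmhmhmh: h→m, m→hmh, h→m, m→hmh, h→m, m→hmh, h→m, m→hmh, h→m, m→hmh, h→m, which concatenates to m hmh m hmh m hmh m hmh m hmh m.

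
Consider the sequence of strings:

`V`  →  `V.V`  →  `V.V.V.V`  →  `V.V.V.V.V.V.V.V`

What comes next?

V.V.V.V.V.V.V.V.V.V.V.V.V.V.V.V

s(k+1) = s(k)·.·s(k) — each term doubles the last with '.' between the halves.
So the next term is two copies of V.V.V.V.V.V.V.V with '.' between the halves.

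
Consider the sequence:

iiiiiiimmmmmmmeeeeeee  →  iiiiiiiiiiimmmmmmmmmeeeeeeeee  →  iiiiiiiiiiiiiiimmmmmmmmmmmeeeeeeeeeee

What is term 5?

Each string has the form i^{4n-1} m^{2n+3} e^{2n+3}, where the shown terms are n = 2, 3, 4.
Setting n = 6 gives 23, 15, 15 characters in each block.

iiiiiiiiiiiiiiiiiiiiiiimmmmmmmmmmmmmmmeeeeeeeeeeeeeee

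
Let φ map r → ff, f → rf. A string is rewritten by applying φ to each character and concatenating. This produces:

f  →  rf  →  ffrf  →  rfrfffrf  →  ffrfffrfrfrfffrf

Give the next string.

Rewriting the 16 symbols of ffrfffrfrfrfffrf one by one yields rf rf ff rf rf rf ff rf ff rf ff rf rf rf ff rf; concatenated:

rfrfffrfrfrfffrfffrfffrfrfrfffrf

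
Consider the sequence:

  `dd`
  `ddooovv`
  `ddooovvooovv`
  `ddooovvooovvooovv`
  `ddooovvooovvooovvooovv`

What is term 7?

Every step adds ooovv to the end: s(k+1) = s(k)·ooovv.
From ddooovvooovvooovvooovv, 2 further steps: ddooovvooovvooovvooovv → ddooovvooovvooovvooovvooovv → (answer).

ddooovvooovvooovvooovvooovvooovv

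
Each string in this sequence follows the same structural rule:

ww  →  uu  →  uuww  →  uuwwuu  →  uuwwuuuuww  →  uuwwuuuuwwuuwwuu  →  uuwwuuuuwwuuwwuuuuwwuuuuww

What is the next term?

uuwwuuuuwwuuwwuuuuwwuuuuwwuuwwuuuuwwuuwwuu

Each term (from the third on) is the previous term followed by the one before it: term 3 = uu·ww = uuww.
Continuing: uuwwuuuuwwuuwwuuuuwwuuuuww · uuwwuuuuwwuuwwuu gives term 8.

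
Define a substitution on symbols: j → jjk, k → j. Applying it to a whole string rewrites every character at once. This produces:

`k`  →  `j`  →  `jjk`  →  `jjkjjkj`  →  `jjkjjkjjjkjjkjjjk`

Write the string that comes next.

jjkjjkjjjkjjkjjjkjjkjjkjjjkjjkjjjkjjkjjkj

φ(jjkjjkjjjkjjkjjjk) expands symbol-by-symbol to jjk jjk j jjk jjk j jjk jjk jjk j jjk jjk j jjk jjk jjk j; joining the 17 pieces gives the next term.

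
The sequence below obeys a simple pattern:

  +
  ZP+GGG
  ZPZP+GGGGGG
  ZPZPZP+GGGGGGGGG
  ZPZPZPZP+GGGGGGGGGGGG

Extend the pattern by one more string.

Every step adds ZP to the front and GGG to the end of the previous string.
Applying this once more to ZPZPZPZP+GGGGGGGGGGGG:

ZPZPZPZPZP+GGGGGGGGGGGGGGG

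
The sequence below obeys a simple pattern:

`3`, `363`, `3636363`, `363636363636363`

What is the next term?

Every step duplicates the string with '6' between the halves.
Doubling 363636363636363 with '6' between the halves:

3636363636363636363636363636363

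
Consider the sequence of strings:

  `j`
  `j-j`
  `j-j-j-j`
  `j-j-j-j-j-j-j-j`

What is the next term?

Every step duplicates the string with '-' between the halves.
Doubling j-j-j-j-j-j-j-j with '-' between the halves:

j-j-j-j-j-j-j-j-j-j-j-j-j-j-j-j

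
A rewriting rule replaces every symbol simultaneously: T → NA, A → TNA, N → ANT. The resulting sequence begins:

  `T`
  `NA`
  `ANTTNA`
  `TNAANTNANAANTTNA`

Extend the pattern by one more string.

NAANTTNATNAANTNAANTTNAANTTNATNAANTNANAANTTNA

Applying the rule to each of the 16 symbols of TNAANTNANAANTTNA gives the pieces NA ANT TNA TNA ANT NA ANT TNA ANT TNA TNA ANT NA NA ANT TNA, which concatenate to the answer.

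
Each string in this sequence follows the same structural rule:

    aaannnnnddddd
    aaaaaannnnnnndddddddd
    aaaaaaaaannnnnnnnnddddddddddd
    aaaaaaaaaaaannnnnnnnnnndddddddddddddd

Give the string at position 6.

aaaaaaaaaaaaaaaaaannnnnnnnnnnnnnndddddddddddddddddddd

The n-th term is 3n a's then 2n+3 n's then 3n+2 d's (n = 1, 2, …).
For term 6, n = 6, so the run lengths are 18, 15, 20.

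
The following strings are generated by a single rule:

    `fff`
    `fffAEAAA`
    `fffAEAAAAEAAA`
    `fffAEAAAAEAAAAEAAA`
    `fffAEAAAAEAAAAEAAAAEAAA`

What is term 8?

Every step adds AEAAA to the end: s(k+1) = s(k)·AEAAA.
From fffAEAAAAEAAAAEAAAAEAAA, 3 further steps: fffAEAAAAEAAAAEAAAAEAAA → fffAEAAAAEAAAAEAAAAEAAAAEAAA → fffAEAAAAEAAAAEAAAAEAAAAEAAAAEAAA → (answer).

fffAEAAAAEAAAAEAAAAEAAAAEAAAAEAAAAEAAA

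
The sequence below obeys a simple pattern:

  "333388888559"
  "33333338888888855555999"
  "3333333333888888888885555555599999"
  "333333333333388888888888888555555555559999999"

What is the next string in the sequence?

33333333333333338888888888888888855555555555555999999999

Term n consists of 3n+1 3's, followed by 3n+2 8's, followed by 3n-1 5's, followed by 2n-1 9's (n = 1, 2, …).
For the next term, n = 5, so the run lengths are 16, 17, 14, 9.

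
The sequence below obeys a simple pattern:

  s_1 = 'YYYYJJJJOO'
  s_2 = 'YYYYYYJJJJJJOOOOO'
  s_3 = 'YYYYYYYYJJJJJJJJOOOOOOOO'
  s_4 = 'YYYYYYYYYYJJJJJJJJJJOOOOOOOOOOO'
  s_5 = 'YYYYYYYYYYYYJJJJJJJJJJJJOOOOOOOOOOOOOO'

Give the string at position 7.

YYYYYYYYYYYYYYYYJJJJJJJJJJJJJJJJOOOOOOOOOOOOOOOOOOOO

Term n consists of 2n+2 Y's, followed by 2n+2 J's, followed by 3n-1 O's (n = 1, 2, …).
For term 7, n = 7, so the run lengths are 16, 16, 20.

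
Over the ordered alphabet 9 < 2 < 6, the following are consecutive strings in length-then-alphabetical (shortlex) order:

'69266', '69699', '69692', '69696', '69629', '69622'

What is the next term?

Treat 69622 as a base-3 numeral over the given alphabet and add one, carrying through any trailing 6's.

69626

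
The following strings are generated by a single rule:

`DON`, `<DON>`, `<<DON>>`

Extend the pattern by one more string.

<<<DON>>>

Every step adds < to the front and > to the end of the previous string.
So the next term is <·<<DON>>·>.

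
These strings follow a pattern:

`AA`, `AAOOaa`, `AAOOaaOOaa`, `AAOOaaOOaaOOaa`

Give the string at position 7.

The strings grow by a fixed suffix OOaa each time.
From AAOOaaOOaaOOaa, 3 further steps: AAOOaaOOaaOOaa → AAOOaaOOaaOOaaOOaa → AAOOaaOOaaOOaaOOaaOOaa → (answer).

AAOOaaOOaaOOaaOOaaOOaaOOaa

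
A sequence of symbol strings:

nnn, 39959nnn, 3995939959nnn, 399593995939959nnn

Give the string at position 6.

Each term is the previous one with 39959 prepended.
From 399593995939959nnn, 2 further steps: 399593995939959nnn → 39959399593995939959nnn → (answer).

3995939959399593995939959nnn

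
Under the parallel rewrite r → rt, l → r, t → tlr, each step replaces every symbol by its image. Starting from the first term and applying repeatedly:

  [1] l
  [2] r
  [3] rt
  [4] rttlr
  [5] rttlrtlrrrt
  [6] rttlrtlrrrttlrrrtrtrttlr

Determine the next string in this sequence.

Applying the rule to each of the 24 symbols of rttlrtlrrrttlrrrtrtrttlr gives the pieces rt tlr tlr r rt tlr r rt rt rt tlr tlr r rt rt rt tlr rt tlr rt tlr tlr r rt, which concatenate to the answer.

rttlrtlrrrttlrrrtrtrttlrtlrrrtrtrttlrrttlrrttlrtlrrrt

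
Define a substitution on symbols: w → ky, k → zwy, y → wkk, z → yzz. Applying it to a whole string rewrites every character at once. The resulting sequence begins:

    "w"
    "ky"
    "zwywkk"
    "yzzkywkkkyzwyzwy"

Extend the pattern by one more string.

φ(yzzkywkkkyzwyzwy) expands symbol-by-symbol to wkk yzz yzz zwy wkk ky zwy zwy zwy wkk yzz ky wkk yzz ky wkk; joining the 16 pieces gives the next term.

wkkyzzyzzzwywkkkyzwyzwyzwywkkyzzkywkkyzzkywkk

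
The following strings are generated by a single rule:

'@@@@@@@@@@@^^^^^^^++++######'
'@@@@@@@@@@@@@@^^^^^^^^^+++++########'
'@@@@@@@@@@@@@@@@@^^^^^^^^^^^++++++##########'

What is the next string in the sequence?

Each string has the form @^{3n+2} ^^{2n+1} +^{n+1} #^{2n}, where the shown terms are n = 3, 4, 5.
Setting n = 6 gives 20, 13, 7, 12 characters in each block.

@@@@@@@@@@@@@@@@@@@@^^^^^^^^^^^^^+++++++############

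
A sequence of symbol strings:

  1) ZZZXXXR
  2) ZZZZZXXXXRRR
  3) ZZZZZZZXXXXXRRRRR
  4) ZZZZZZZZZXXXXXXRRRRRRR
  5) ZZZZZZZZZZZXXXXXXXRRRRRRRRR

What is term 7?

ZZZZZZZZZZZZZZZXXXXXXXXXRRRRRRRRRRRRR

The n-th term is 2n+1 Z's then n+2 X's then 2n-1 R's (n = 1, 2, …).
At n = 7 the blocks have lengths 15, 9, 13.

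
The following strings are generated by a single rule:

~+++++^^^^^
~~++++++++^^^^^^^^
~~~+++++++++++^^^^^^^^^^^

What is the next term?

Reading off run lengths: ~ runs 1, 2, 3; + runs 5, 8, 11; ^ runs 5, 8, 11 — each is linear in n (n = 1, 2, …).
At n = 4 the blocks have lengths 4, 14, 14.

~~~~++++++++++++++^^^^^^^^^^^^^^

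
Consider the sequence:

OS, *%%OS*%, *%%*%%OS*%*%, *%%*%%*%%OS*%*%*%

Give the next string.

s(k+1) = *%%·s(k)·*%, so each term gains *%% as a prefix and *% as a suffix.
So the next term is *%%·*%%*%%*%%OS*%*%*%·*%.

*%%*%%*%%*%%OS*%*%*%*%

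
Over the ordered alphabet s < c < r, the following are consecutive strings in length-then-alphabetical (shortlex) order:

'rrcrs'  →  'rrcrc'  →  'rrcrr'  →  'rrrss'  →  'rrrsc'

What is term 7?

rrrcs

Stepping forward 2 times from rrrsc: rrrsc → rrrsr, then the target.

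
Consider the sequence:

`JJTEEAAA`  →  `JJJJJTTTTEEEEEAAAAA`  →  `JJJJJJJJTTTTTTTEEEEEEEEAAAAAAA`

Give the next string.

The n-th term is 3n-1 J's then 3n-2 T's then 3n-1 E's then 2n+1 A's (n = 1, 2, …).
At n = 4 the blocks have lengths 11, 10, 11, 9.

JJJJJJJJJJJTTTTTTTTTTEEEEEEEEEEEAAAAAAAAA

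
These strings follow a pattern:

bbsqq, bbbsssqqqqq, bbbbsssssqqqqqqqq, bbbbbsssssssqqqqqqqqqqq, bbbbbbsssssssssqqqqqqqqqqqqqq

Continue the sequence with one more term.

bbbbbbbsssssssssssqqqqqqqqqqqqqqqqq

Term n consists of n+1 b's, followed by 2n-1 s's, followed by 3n-1 q's (n = 1, 2, …).
For the next term, n = 6, so the run lengths are 7, 11, 17.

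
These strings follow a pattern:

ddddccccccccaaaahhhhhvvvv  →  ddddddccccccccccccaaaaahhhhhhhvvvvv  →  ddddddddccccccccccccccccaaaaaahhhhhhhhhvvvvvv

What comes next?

ddddddddddccccccccccccccccccccaaaaaaahhhhhhhhhhhvvvvvvv

Each string has the form d^{2n} c^{4n} a^{n+2} h^{2n+1} v^{n+2}, where the shown terms are n = 2, 3, 4.
For the next term, n = 5, so the run lengths are 10, 20, 7, 11, 7.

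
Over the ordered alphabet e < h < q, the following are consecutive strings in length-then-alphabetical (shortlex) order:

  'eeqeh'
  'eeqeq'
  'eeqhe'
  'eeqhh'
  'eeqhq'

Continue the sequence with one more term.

Find the rightmost character of eeqhq below q, bump it to the next letter, and reset everything to its right to e.

eeqqe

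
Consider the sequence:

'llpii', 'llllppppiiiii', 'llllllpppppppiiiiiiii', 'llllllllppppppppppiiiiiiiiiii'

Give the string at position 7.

llllllllllllllpppppppppppppppppppiiiiiiiiiiiiiiiiiiii

Reading off run lengths: l runs 2, 4, 6, 8; p runs 1, 4, 7, 10; i runs 2, 5, 8, 11 — each is linear in n (n = 1, 2, …).
Setting n = 7 gives 14, 19, 20 characters in each block.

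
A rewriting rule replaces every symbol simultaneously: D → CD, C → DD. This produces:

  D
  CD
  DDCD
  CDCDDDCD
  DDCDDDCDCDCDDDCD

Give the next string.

Replace each of the 16 characters of DDCDDDCDCDCDDDCD in place — CD CD DD CD CD CD DD CD DD CD DD CD CD CD DD CD — and concatenate.

CDCDDDCDCDCDDDCDDDCDDDCDCDCDDDCD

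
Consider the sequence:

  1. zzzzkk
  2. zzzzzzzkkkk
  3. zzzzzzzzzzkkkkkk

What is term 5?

The n-th term is 3n+1 z's then 2n k's (n = 1, 2, …).
At n = 5 the blocks have lengths 16, 10.

zzzzzzzzzzzzzzzzkkkkkkkkkk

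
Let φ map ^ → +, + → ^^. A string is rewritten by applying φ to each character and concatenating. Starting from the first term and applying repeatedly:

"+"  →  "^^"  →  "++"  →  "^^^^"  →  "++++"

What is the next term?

^^^^^^^^

Apply φ to ++++ symbol by symbol: +→^^, +→^^, +→^^, +→^^; joined: ^^ ^^ ^^ ^^.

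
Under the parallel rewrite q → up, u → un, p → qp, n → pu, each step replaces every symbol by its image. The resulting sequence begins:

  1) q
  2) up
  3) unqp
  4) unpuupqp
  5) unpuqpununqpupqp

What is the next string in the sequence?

Replace each of the 16 characters of unpuqpununqpupqp in place — un pu qp un up qp un pu un pu up qp un qp up qp — and concatenate.

unpuqpunupqpunpuunpuupqpunqpupqp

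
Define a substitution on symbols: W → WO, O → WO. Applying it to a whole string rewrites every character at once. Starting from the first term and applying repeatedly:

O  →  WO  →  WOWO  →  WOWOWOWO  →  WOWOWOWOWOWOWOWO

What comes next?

Rewriting the 16 symbols of WOWOWOWOWOWOWOWO one by one yields WO WO WO WO WO WO WO WO WO WO WO WO WO WO WO WO; concatenated:

WOWOWOWOWOWOWOWOWOWOWOWOWOWOWOWO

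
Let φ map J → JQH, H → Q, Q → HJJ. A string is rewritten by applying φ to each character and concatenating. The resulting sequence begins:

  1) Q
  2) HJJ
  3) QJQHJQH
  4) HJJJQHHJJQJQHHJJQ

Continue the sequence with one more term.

QJQHJQHJQHHJJQQJQHJQHHJJJQHHJJQQJQHJQHHJJ

φ(HJJJQHHJJQJQHHJJQ) expands symbol-by-symbol to Q JQH JQH JQH HJJ Q Q JQH JQH HJJ JQH HJJ Q Q JQH JQH HJJ; joining the 17 pieces gives the next term.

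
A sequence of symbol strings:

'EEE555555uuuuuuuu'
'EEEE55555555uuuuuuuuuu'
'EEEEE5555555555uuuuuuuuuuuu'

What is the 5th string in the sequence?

EEEEEEE55555555555555uuuuuuuuuuuuuuuu

Reading off run lengths: E runs 3, 4, 5; 5 runs 6, 8, 10; u runs 8, 10, 12 — each is linear in n, where the shown terms are n = 3, 4, 5.
Setting n = 7 gives 7, 14, 16 characters in each block.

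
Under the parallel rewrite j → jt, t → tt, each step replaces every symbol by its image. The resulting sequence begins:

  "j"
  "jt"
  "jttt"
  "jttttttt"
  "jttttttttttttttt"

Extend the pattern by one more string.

Applying the rule to each of the 16 symbols of jttttttttttttttt gives the pieces jt tt tt tt tt tt tt tt tt tt tt tt tt tt tt tt, which concatenate to the answer.

jttttttttttttttttttttttttttttttt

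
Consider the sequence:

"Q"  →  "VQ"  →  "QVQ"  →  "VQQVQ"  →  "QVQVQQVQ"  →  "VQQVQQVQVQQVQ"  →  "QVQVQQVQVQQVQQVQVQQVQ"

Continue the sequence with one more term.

This is a Fibonacci-style word recurrence s(k) = s(k−2)·s(k−1): e.g. Q·VQ = QVQ.
The next term joins VQQVQQVQVQQVQ and QVQVQQVQVQQVQQVQVQQVQ.

VQQVQQVQVQQVQQVQVQQVQVQQVQQVQVQQVQ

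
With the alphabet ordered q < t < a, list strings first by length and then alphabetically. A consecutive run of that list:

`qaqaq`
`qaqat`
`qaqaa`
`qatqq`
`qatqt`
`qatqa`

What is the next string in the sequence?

qattq

The successor of qatqa increments the rightmost position that isn't already a and resets every position after it to q.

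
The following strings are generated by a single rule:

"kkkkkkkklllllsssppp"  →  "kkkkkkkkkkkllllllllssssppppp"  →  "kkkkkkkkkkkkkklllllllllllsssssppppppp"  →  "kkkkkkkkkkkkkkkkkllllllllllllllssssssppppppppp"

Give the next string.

The n-th term is 3n+2 k's then 3n-1 l's then n+1 s's then 2n-1 p's, where the shown terms are n = 2, 3, 4, 5.
Setting n = 6 gives 20, 17, 7, 11 characters in each block.

kkkkkkkkkkkkkkkkkkkklllllllllllllllllsssssssppppppppppp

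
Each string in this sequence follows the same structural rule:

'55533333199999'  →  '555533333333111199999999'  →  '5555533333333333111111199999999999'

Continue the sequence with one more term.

55555533333333333333111111111199999999999999

Term n consists of n+2 5's, followed by 3n+2 3's, followed by 3n-2 1's, followed by 3n+2 9's (n = 1, 2, …).
For the next term, n = 4, so the run lengths are 6, 14, 10, 14.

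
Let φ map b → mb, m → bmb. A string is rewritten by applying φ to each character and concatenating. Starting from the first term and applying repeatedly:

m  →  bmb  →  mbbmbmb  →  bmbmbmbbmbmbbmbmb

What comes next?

mbbmbmbbmbmbbmbmbmbbmbmbbmbmbmbbmbmbbmbmb

Replace each of the 17 characters of bmbmbmbbmbmbbmbmb in place — mb bmb mb bmb mb bmb mb mb bmb mb bmb mb mb bmb mb bmb mb — and concatenate.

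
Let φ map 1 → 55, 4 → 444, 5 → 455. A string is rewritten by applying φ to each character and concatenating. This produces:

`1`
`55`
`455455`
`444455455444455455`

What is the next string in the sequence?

444444444444455455444455455444444444444455455444455455

Applying the rule to each of the 18 symbols of 444455455444455455 gives the pieces 444 444 444 444 455 455 444 455 455 444 444 444 444 455 455 444 455 455, which concatenate to the answer.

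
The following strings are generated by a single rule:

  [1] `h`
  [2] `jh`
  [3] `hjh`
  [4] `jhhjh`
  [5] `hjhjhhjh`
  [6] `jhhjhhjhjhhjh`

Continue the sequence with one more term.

Each term (from the third on) is the two preceding terms concatenated in order: term 3 = h·jh = hjh.
So term 7 is hjhjhhjh·jhhjhhjhjhhjh.

hjhjhhjhjhhjhhjhjhhjh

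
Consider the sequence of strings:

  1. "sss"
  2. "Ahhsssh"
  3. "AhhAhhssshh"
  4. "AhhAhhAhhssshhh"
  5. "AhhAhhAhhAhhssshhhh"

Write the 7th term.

s(k+1) = Ahh·s(k)·h, so each term gains Ahh as a prefix and h as a suffix.
From AhhAhhAhhAhhssshhhh, 2 further steps: AhhAhhAhhAhhssshhhh → AhhAhhAhhAhhAhhssshhhhh → (answer).

AhhAhhAhhAhhAhhAhhssshhhhhh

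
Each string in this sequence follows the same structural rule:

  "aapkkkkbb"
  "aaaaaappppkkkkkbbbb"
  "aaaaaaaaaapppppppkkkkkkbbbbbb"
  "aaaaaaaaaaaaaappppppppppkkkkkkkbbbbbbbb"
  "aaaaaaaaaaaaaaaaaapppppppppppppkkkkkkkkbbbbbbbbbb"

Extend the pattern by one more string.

aaaaaaaaaaaaaaaaaaaaaappppppppppppppppkkkkkkkkkbbbbbbbbbbbb

Term n consists of 4n-2 a's, followed by 3n-2 p's, followed by n+3 k's, followed by 2n b's (n = 1, 2, …).
For the next term, n = 6, so the run lengths are 22, 16, 9, 12.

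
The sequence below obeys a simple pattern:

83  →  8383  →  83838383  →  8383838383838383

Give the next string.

83838383838383838383838383838383

Each string is two copies of the previous one concatenated.
One more doubling of 8383838383838383 gives the answer.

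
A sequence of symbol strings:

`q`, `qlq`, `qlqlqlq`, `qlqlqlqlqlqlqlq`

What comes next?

Every step duplicates the string with 'l' between the halves.
Doubling qlqlqlqlqlqlqlq with 'l' between the halves:

qlqlqlqlqlqlqlqlqlqlqlqlqlqlqlq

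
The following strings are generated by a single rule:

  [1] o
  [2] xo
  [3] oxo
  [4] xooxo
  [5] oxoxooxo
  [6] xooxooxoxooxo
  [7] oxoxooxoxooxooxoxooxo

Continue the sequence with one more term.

This is a Fibonacci-style word recurrence s(k) = s(k−2)·s(k−1): e.g. o·xo = oxo.
The next term joins xooxooxoxooxo and oxoxooxoxooxooxoxooxo.

xooxooxoxooxooxoxooxoxooxooxoxooxo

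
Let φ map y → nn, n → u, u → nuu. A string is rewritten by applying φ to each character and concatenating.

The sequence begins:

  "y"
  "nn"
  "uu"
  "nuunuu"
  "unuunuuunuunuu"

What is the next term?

nuuunuunuuunuunuunuuunuunuuunuunuu

φ(unuunuuunuunuu) expands symbol-by-symbol to nuu u nuu nuu u nuu nuu nuu u nuu nuu u nuu nuu; joining the 14 pieces gives the next term.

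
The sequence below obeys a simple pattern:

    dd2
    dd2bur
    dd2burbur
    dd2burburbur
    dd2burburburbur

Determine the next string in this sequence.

Each term is the previous one with bur appended.
So the next term is dd2burburburbur·bur.

dd2burburburburbur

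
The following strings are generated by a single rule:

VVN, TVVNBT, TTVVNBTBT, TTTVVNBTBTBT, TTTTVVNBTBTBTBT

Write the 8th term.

Each term wraps the previous one in T on the left and BT on the right.
From TTTTVVNBTBTBTBT, 3 further steps: TTTTVVNBTBTBTBT → TTTTTVVNBTBTBTBTBT → TTTTTTVVNBTBTBTBTBTBT → (answer).

TTTTTTTVVNBTBTBTBTBTBTBT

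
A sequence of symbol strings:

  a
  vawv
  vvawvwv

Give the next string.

vvvawvwvwv

s(k+1) = v·s(k)·wv, so each term gains v as a prefix and wv as a suffix.
One more step from vvawvwv gives the answer.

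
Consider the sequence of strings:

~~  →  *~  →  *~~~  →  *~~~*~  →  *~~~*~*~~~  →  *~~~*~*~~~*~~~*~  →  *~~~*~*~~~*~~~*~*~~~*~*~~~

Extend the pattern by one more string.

Each term (from the third on) is the previous term followed by the one before it: term 3 = *~·~~ = *~~~.
So term 8 is *~~~*~*~~~*~~~*~*~~~*~*~~~·*~~~*~*~~~*~~~*~.

*~~~*~*~~~*~~~*~*~~~*~*~~~*~~~*~*~~~*~~~*~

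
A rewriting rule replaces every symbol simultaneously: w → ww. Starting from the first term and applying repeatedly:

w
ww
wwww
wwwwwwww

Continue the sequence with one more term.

Expanding wwwwwwww: w→ww, w→ww, w→ww, w→ww, w→ww, w→ww, w→ww, w→ww. Concatenated: ww ww ww ww ww ww ww ww.

wwwwwwwwwwwwwwww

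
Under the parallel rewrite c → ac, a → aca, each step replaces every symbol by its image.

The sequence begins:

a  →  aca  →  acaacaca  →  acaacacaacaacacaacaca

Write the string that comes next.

Rewriting the 21 symbols of acaacacaacaacacaacaca one by one yields aca ac aca aca ac aca ac aca aca ac aca aca ac aca ac aca aca ac aca ac aca; concatenated:

acaacacaacaacacaacacaacaacacaacaacacaacacaacaacacaacaca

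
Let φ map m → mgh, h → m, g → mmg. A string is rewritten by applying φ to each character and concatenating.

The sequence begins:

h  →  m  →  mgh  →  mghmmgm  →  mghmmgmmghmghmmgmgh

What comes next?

mghmmgmmghmghmmgmghmghmmgmmghmmgmmghmghmmgmghmmgm

Replace each of the 19 characters of mghmmgmmghmghmmgmgh in place — mgh mmg m mgh mgh mmg mgh mgh mmg m mgh mmg m mgh mgh mmg mgh mmg m — and concatenate.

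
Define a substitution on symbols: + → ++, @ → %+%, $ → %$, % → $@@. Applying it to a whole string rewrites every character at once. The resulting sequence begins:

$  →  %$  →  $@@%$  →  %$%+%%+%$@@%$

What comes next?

Rewriting the 13 symbols of %$%+%%+%$@@%$ one by one yields $@@ %$ $@@ ++ $@@ $@@ ++ $@@ %$ %+% %+% $@@ %$; concatenated:

$@@%$$@@++$@@$@@++$@@%$%+%%+%$@@%$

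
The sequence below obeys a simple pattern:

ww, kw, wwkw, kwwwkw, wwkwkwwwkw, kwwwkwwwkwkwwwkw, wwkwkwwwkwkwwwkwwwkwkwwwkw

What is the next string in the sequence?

This is a Fibonacci-style word recurrence s(k) = s(k−2)·s(k−1): e.g. ww·kw = wwkw.
Continuing: kwwwkwwwkwkwwwkw · wwkwkwwwkwkwwwkwwwkwkwwwkw gives term 8.

kwwwkwwwkwkwwwkwwwkwkwwwkwkwwwkwwwkwkwwwkw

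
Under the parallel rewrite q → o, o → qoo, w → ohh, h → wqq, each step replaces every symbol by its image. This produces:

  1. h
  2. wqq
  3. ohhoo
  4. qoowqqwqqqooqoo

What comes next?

oqooqooohhooohhoooqooqoooqooqoo

Applying the rule to each of the 15 symbols of qoowqqwqqqooqoo gives the pieces o qoo qoo ohh o o ohh o o o qoo qoo o qoo qoo, which concatenate to the answer.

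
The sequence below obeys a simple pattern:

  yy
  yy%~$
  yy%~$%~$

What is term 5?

Each term is the previous one with %~$ appended.
From yy%~$%~$, 2 further steps: yy%~$%~$ → yy%~$%~$%~$ → (answer).

yy%~$%~$%~$%~$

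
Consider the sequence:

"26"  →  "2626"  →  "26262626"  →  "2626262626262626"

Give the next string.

26262626262626262626262626262626

s(k+1) = s(k)·s(k) — each term doubles the last.
One more doubling of 2626262626262626 gives the answer.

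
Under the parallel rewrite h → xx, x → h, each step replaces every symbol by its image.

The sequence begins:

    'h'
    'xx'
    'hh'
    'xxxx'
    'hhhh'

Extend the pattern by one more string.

Expanding hhhh: h→xx, h→xx, h→xx, h→xx. Concatenated: xx xx xx xx.

xxxxxxxx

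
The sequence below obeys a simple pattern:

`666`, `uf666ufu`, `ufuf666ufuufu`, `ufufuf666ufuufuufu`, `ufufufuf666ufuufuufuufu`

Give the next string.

Every step adds uf to the front and ufu to the end of the previous string.
So the next term is uf·ufufufuf666ufuufuufuufu·ufu.

ufufufufuf666ufuufuufuufuufu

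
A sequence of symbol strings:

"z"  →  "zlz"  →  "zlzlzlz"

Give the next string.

Every step duplicates the string with 'l' between the halves.
Doubling zlzlzlz with 'l' between the halves:

zlzlzlzlzlzlzlz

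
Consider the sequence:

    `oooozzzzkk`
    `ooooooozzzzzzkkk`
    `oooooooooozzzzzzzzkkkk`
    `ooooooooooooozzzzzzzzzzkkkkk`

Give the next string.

oooooooooooooooozzzzzzzzzzzzkkkkkk

Each string has the form o^{3n+1} z^{2n+2} k^{n+1} (n = 1, 2, …).
Setting n = 5 gives 16, 12, 6 characters in each block.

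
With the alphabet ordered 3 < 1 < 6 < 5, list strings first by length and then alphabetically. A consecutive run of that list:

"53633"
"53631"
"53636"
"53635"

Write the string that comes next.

53613

Treat 53635 as a base-4 numeral over the given alphabet and add one, carrying through any trailing 5's.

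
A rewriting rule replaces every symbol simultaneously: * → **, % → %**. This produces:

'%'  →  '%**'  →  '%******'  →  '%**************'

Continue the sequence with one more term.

φ(%**************) expands symbol-by-symbol to %** ** ** ** ** ** ** ** ** ** ** ** ** ** **; joining the 15 pieces gives the next term.

%******************************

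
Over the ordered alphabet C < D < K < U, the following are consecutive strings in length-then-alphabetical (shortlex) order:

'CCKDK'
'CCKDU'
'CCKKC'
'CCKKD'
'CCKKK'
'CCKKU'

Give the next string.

Find the rightmost character of CCKKU below U, bump it to the next letter, and reset everything to its right to C.

CCKUC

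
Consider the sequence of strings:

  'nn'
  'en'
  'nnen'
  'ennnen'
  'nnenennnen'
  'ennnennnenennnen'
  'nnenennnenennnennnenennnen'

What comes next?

ennnennnenennnennnenennnenennnennnenennnen

This is a Fibonacci-style word recurrence s(k) = s(k−2)·s(k−1): e.g. nn·en = nnen.
So term 8 is ennnennnenennnen·nnenennnenennnennnenennnen.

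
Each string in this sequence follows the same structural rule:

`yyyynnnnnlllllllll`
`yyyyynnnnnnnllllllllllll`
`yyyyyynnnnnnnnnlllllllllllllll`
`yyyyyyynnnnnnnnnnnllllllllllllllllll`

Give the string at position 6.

Reading off run lengths: y runs 4, 5, 6, 7; n runs 5, 7, 9, 11; l runs 9, 12, 15, 18 — each is linear in n, where the shown terms are n = 2, 3, 4, 5.
At n = 7 the blocks have lengths 9, 15, 24.

yyyyyyyyynnnnnnnnnnnnnnnllllllllllllllllllllllll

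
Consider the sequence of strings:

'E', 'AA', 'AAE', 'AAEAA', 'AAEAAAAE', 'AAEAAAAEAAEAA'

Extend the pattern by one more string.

AAEAAAAEAAEAAAAEAAAAE

From term 3 onward, concatenate the last term with the second-to-last: AA·E = AAE, AAE·AA = AAEAA, …
The next term joins AAEAAAAEAAEAA and AAEAAAAE.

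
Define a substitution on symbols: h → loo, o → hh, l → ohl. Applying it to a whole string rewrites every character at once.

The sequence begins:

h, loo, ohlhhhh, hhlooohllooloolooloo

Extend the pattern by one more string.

Rewriting the 20 symbols of hhlooohllooloolooloo one by one yields loo loo ohl hh hh hh loo ohl ohl hh hh ohl hh hh ohl hh hh ohl hh hh; concatenated:

loolooohlhhhhhhlooohlohlhhhhohlhhhhohlhhhhohlhhhh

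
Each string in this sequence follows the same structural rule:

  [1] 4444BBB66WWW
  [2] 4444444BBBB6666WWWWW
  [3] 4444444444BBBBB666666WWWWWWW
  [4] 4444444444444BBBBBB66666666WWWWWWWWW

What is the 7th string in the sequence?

4444444444444444444444BBBBBBBBB66666666666666WWWWWWWWWWWWWWW

The n-th term is 3n+1 4's then n+2 B's then 2n 6's then 2n+1 W's (n = 1, 2, …).
For term 7, n = 7, so the run lengths are 22, 9, 14, 15.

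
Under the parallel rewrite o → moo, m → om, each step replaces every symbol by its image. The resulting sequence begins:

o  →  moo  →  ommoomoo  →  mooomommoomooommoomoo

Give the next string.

φ(mooomommoomooommoomoo) expands symbol-by-symbol to om moo moo moo om moo om om moo moo om moo moo moo om om moo moo om moo moo; joining the 21 pieces gives the next term.

ommoomoomooommooomommoomooommoomoomooomommoomooommoomoo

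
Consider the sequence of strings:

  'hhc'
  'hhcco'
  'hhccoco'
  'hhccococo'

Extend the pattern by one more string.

hhccocococo

Every step adds co to the end: s(k+1) = s(k)·co.
One more step from hhccococo gives the answer.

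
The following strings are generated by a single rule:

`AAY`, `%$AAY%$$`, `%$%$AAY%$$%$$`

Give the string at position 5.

%$%$%$%$AAY%$$%$$%$$%$$

s(k+1) = %$·s(k)·%$$, so each term gains %$ as a prefix and %$$ as a suffix.
From %$%$AAY%$$%$$, 2 further steps: %$%$AAY%$$%$$ → %$%$%$AAY%$$%$$%$$ → (answer).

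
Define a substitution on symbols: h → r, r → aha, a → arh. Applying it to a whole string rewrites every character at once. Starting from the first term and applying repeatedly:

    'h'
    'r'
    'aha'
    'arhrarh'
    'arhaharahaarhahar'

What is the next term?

Applying the rule to each of the 17 symbols of arhaharahaarhahar gives the pieces arh aha r arh r arh aha arh r arh arh aha r arh r arh aha, which concatenate to the answer.

arhahararhrarhahaarhrarharhahararhrarhaha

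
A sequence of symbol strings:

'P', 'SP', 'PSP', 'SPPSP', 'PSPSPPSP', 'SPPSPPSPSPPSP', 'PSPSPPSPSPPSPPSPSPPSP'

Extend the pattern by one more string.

Each term (from the third on) is the two preceding terms concatenated in order: term 3 = P·SP = PSP.
Continuing: SPPSPPSPSPPSP · PSPSPPSPSPPSPPSPSPPSP gives term 8.

SPPSPPSPSPPSPPSPSPPSPSPPSPPSPSPPSP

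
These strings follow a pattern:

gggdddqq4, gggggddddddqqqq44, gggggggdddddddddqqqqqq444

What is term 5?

The n-th term is 2n+1 g's then 3n d's then 2n q's then n 4's (n = 1, 2, …).
For term 5, n = 5, so the run lengths are 11, 15, 10, 5.

gggggggggggdddddddddddddddqqqqqqqqqq44444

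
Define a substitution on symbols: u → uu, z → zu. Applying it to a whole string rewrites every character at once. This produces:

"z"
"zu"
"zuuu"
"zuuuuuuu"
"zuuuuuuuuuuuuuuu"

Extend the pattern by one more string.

Replace each of the 16 characters of zuuuuuuuuuuuuuuu in place — zu uu uu uu uu uu uu uu uu uu uu uu uu uu uu uu — and concatenate.

zuuuuuuuuuuuuuuuuuuuuuuuuuuuuuuu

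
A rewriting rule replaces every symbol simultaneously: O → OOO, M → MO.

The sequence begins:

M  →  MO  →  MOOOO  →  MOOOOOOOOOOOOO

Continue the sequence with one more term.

Applying the rule to each of the 14 symbols of MOOOOOOOOOOOOO gives the pieces MO OOO OOO OOO OOO OOO OOO OOO OOO OOO OOO OOO OOO OOO, which concatenate to the answer.

MOOOOOOOOOOOOOOOOOOOOOOOOOOOOOOOOOOOOOOOO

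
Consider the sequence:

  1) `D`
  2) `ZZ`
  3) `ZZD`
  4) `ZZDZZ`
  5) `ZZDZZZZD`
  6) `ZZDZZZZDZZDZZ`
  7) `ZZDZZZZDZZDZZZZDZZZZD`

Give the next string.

From term 3 onward, concatenate the last term with the second-to-last: ZZ·D = ZZD, ZZD·ZZ = ZZDZZ, …
The next term joins ZZDZZZZDZZDZZZZDZZZZD and ZZDZZZZDZZDZZ.

ZZDZZZZDZZDZZZZDZZZZDZZDZZZZDZZDZZ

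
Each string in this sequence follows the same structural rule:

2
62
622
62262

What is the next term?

62262622

Each term (from the third on) is the previous term followed by the one before it: term 3 = 62·2 = 622.
The next term joins 62262 and 622.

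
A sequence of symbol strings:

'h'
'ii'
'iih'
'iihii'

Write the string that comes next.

iihiiiih

Each term (from the third on) is the previous term followed by the one before it: term 3 = ii·h = iih.
So term 5 is iihii·iih.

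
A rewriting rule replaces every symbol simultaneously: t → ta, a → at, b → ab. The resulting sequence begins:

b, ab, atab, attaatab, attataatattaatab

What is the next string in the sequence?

Rewriting the 16 symbols of attataatattaatab one by one yields at ta ta at ta at at ta at ta ta at at ta at ab; concatenated:

attataattaatattaattataatattaatab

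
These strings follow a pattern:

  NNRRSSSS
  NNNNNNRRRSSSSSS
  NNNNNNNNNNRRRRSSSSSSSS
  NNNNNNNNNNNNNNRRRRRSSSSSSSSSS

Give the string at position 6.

Term n consists of 4n-2 N's, followed by n+1 R's, followed by 2n+2 S's (n = 1, 2, …).
At n = 6 the blocks have lengths 22, 7, 14.

NNNNNNNNNNNNNNNNNNNNNNRRRRRRRSSSSSSSSSSSSSS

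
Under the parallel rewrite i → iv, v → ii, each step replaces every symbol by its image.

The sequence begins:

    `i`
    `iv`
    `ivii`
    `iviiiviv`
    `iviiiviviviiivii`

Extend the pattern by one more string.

iviiiviviviiiviiiviiiviviviiiviv

φ(iviiiviviviiivii) expands symbol-by-symbol to iv ii iv iv iv ii iv ii iv ii iv iv iv ii iv iv; joining the 16 pieces gives the next term.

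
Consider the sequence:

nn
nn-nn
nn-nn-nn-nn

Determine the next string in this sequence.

nn-nn-nn-nn-nn-nn-nn-nn

s(k+1) = s(k)·-·s(k) — each term doubles the last with '-' between the halves.
One more doubling of nn-nn-nn-nn gives the answer.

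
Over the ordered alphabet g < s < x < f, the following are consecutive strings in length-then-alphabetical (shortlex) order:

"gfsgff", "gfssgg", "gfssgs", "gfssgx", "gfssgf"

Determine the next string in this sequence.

gfsssg

Find the rightmost character of gfssgf below f, bump it to the next letter, and reset everything to its right to g.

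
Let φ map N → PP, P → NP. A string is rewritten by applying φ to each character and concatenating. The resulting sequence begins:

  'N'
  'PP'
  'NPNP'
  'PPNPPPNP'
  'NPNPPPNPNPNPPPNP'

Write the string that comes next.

PPNPPPNPNPNPPPNPPPNPPPNPNPNPPPNP

Applying the rule to each of the 16 symbols of NPNPPPNPNPNPPPNP gives the pieces PP NP PP NP NP NP PP NP PP NP PP NP NP NP PP NP, which concatenate to the answer.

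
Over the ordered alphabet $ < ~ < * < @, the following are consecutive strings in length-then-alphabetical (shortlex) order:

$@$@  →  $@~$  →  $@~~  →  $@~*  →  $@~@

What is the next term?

Find the rightmost character of $@~@ below @, bump it to the next letter, and reset everything to its right to $.

$@*$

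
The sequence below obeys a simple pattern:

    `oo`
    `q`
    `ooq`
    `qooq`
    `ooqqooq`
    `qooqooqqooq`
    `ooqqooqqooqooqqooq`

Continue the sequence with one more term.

From term 3 onward, concatenate the second-to-last term with the last: oo·q = ooq, q·ooq = qooq, …
Continuing: qooqooqqooq · ooqqooqqooqooqqooq gives term 8.

qooqooqqooqooqqooqqooqooqqooq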